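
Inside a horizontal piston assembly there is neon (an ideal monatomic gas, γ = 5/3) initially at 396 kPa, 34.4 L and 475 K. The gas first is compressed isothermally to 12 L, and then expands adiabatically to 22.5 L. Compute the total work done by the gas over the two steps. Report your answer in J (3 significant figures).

W_total ≈ -7350 J

Step 1 (isothermal): W = P₁V₁ ln(V₂/V₁) = (13622) ln(12/34.4) = -14346 J.
After step 1: P = 1135 kPa, V = 12 L, T = 475 K.
Step 2 (adiabatic): W = (P₁V₁ − P₂V₂)/(γ−1) = (13622 − 8959)/0.667 = 6995 J.
W_total = -14346 + 6995 = -7351 J.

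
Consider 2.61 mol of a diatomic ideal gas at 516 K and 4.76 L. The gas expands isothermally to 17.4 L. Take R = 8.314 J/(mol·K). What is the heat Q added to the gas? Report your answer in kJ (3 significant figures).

Q ≈ 14.5 kJ

Isothermal ⇒ ΔU = 0, so Q = W = nRT ln(V₂/V₁).
Q = (2.61)(8.314)(516) ln(17.4/4.76) = 11197 × 1.296 = 14514 J.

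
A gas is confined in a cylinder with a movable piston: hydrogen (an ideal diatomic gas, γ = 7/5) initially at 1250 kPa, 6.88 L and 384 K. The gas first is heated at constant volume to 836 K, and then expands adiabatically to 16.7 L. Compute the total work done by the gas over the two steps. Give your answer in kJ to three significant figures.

Step 1 (isochoric): W = 0 (constant volume).
After step 1: P = 2721 kPa (V unchanged).
Step 2 (adiabatic): W = (P₁V₁ − P₂V₂)/(γ−1) = (18723 − 13132)/0.4 = 13978 J.
W_total = 0 + 13978 = 13978 J.

W_total ≈ 14.0 kJ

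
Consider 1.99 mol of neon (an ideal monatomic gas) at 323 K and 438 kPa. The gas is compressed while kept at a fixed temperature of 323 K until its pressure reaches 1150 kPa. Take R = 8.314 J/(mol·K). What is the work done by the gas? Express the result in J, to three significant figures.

W ≈ -5160 J

Isothermal process: W = nRT ln(V₂/V₁) = nRT ln(P₁/P₂).
W = (1.99)(8.314)(323) × ln(438/1150)
  = 5344 × ln(0.3809) = 5344 × -0.9653
W_by_gas = -5159 J.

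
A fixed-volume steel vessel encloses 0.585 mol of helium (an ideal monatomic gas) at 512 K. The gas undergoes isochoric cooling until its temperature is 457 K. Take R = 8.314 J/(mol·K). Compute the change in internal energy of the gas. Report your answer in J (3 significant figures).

Constant volume ⇒ W = 0, so Q = ΔU = nCᵥΔT with Cᵥ = 3R/2 = 12.47 J/(mol·K).
ΔU = (0.585)(12.47)(457 − 512) = -401.3 J.

ΔU ≈ -401 J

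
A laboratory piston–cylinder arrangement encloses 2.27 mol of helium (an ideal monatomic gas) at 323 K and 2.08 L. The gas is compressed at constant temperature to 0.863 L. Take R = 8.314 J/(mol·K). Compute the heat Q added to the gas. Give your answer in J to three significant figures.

Q ≈ -5360 J

Isothermal ⇒ ΔU = 0, so Q = W = nRT ln(V₂/V₁).
Q = (2.27)(8.314)(323) ln(0.863/2.08) = 6096 × -0.8797 = -5363 J.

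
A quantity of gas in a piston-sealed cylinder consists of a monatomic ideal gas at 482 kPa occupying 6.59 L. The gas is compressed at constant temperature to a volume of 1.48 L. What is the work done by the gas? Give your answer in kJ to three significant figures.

W ≈ -4.74 kJ

Isothermal: W = nRT ln(V₂/V₁) = P₁V₁ ln(V₂/V₁).
P₁V₁ = (482 kPa)(6.59 L) = 3176 J.
W = 3176 × ln(1.48/6.59) = 3176 × -1.494
W_by_gas = -4744 J.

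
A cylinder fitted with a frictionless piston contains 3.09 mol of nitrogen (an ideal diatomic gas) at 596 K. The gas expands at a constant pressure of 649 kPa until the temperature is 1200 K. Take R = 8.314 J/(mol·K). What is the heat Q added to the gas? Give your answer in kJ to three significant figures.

Q ≈ 54.3 kJ

Isobaric: W = nRΔT = (3.09)(8.314)(604) = 15517 J.
ΔU = nCᵥΔT with Cᵥ = 5R/2: ΔU = (3.09)(20.79)(604) = 38792 J.
Q = ΔU + W = 38792 + 15517 = 54309 J.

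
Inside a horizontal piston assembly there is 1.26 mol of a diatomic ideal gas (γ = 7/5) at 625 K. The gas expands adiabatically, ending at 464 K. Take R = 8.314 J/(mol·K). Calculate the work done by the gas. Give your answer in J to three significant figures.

W ≈ 4220 J

Adiabatic ⇒ Q = 0, so W_by = −ΔU = nCᵥ(T₁ − T₂).
Cᵥ = 5R/2 = 20.79 J/(mol·K).
W = (1.26)(20.79)(625 − 464) = 4216 J.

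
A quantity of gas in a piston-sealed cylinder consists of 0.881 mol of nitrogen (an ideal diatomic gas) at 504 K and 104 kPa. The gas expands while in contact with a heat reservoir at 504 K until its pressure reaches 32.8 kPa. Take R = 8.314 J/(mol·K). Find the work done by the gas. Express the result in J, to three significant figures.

W ≈ 4260 J

Isothermal process: W = nRT ln(V₂/V₁) = nRT ln(P₁/P₂).
W = (0.881)(8.314)(504) × ln(104/32.8)
  = 3692 × ln(3.171) = 3692 × 1.154
W_by_gas = 4260 J.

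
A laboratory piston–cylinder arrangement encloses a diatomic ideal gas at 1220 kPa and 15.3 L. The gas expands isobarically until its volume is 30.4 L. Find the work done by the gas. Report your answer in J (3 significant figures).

W ≈ 18400 J

Isobaric: W = P ΔV.
W = (1220 kPa)(30.4 − 15.3 L) = (1220)(15.1) = 18422 J.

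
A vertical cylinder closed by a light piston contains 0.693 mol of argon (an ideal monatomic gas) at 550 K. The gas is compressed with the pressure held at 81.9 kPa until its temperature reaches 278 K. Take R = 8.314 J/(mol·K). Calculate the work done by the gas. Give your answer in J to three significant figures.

W ≈ -1570 J

Isobaric: W = P ΔV = nR ΔT.
W = (0.693)(8.314)(278 − 550) = -1567 J.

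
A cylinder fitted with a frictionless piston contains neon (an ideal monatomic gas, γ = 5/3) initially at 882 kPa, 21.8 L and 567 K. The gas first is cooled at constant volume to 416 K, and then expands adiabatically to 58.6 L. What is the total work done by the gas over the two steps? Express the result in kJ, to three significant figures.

Step 1 (isochoric): W = 0 (constant volume).
After step 1: P = 647.1 kPa (V unchanged).
Step 2 (adiabatic): W = (P₁V₁ − P₂V₂)/(γ−1) = (14107 − 7297)/0.667 = 10215 J.
W_total = 0 + 10215 = 10215 J.

W_total ≈ 10.2 kJ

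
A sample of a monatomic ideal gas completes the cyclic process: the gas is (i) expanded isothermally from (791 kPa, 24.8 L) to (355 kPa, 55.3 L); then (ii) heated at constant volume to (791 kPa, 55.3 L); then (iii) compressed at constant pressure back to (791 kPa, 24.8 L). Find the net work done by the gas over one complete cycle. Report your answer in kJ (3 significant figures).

W_net ≈ -8.39 kJ

Leg (i): W = PᵢVᵢ ln(V_f/Vᵢ) = (19617) ln(55.3/24.8) = 15731 J.
Leg (ii): W = 0.
Leg (iii): W = PΔV = (791)(24.8 − 55.3) = -24125 J.
W_net = 15731 − 24125 = -8394 J.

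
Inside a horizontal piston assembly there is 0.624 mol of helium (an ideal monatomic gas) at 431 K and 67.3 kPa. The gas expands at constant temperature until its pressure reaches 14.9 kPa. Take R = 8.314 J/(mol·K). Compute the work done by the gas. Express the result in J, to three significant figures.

W ≈ 3370 J

Isothermal process: W = nRT ln(V₂/V₁) = nRT ln(P₁/P₂).
W = (0.624)(8.314)(431) × ln(67.3/14.9)
  = 2236 × ln(4.517) = 2236 × 1.508
W_by_gas = 3371 J.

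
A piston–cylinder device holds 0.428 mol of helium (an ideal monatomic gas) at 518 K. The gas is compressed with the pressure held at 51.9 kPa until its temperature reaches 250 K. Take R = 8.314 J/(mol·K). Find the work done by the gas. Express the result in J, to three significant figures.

W ≈ -954 J

Isobaric: W = P ΔV = nR ΔT.
W = (0.428)(8.314)(250 − 518) = -953.6 J.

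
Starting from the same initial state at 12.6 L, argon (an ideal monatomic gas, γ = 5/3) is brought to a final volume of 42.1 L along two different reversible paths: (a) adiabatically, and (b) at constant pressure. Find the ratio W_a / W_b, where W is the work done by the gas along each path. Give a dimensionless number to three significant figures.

W_a / W_b ≈ 0.354

Path (a) adiabatic: W = P₁V₁(1 − (V₁/V₂)^(γ−1))/(γ−1) → W_a/(P₁V₁) = 0.8289.
Path (b) isobaric: W = P₁(V₂ − V₁) → W_b/(P₁V₁) = 2.341.
W_a / W_b = 0.8289 / 2.341 = 0.354.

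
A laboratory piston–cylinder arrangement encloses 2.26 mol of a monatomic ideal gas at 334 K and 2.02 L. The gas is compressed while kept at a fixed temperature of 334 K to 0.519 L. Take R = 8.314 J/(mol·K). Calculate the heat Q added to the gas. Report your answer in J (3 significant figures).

Isothermal ⇒ ΔU = 0, so Q = W = nRT ln(V₂/V₁).
Q = (2.26)(8.314)(334) ln(0.519/2.02) = 6276 × -1.359 = -8528 J.

Q ≈ -8530 J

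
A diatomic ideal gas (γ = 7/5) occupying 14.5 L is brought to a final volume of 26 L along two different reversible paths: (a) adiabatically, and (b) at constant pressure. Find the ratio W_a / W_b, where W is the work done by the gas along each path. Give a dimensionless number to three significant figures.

Path (a) adiabatic: W = P₁V₁(1 − (V₁/V₂)^(γ−1))/(γ−1) → W_a/(P₁V₁) = 0.5208.
Path (b) isobaric: W = P₁(V₂ − V₁) → W_b/(P₁V₁) = 0.7931.
W_a / W_b = 0.5208 / 0.7931 = 0.6566.

W_a / W_b ≈ 0.657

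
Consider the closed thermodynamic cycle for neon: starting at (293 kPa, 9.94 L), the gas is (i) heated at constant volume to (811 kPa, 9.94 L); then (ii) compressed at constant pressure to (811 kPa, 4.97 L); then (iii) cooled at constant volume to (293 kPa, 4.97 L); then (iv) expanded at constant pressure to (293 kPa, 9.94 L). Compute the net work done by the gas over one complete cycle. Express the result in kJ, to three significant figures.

W_net ≈ -2.57 kJ

Constant-volume legs do no work.
W(ii) = (811)(4.97 − 9.94) = -4031 J; W(iv) = (293)(9.94 − 4.97) = 1456 J.
W_net = -4031 + 1456 = -2574 J (the counter-clockwise enclosed area).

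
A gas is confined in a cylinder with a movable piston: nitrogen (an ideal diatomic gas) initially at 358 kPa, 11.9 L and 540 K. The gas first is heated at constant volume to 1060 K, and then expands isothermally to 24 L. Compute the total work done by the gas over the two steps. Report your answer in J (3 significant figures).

W_total ≈ 5870 J

Step 1 (isochoric): W = 0 (constant volume).
After step 1: P = 702.7 kPa (V unchanged).
Step 2 (isothermal): W = P₁V₁ ln(V₂/V₁) = (8363) ln(24/11.9) = 5867 J.
W_total = 0 + 5867 = 5867 J.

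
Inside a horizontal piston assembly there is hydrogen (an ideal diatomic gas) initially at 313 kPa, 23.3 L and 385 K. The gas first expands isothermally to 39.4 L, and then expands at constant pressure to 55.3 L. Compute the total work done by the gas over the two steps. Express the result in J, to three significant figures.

Step 1 (isothermal): W = P₁V₁ ln(V₂/V₁) = (7293) ln(39.4/23.3) = 3831 J.
After step 1: P = 185.1 kPa, V = 39.4 L, T = 385 K.
Step 2 (isobaric): W = PΔV = (185.1 kPa)(55.3 − 39.4 L) = 2943 J.
W_total = 3831 + 2943 = 6774 J.

W_total ≈ 6770 J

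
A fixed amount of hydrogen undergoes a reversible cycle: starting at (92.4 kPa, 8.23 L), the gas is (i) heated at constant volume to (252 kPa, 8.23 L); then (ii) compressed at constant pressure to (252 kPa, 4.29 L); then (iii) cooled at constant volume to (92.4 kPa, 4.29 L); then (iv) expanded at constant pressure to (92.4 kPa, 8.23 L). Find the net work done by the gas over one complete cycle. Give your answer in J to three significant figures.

Constant-volume legs do no work.
W(ii) = (252)(4.29 − 8.23) = -992.9 J; W(iv) = (92.4)(8.23 − 4.29) = 364.1 J.
W_net = -992.9 + 364.1 = -628.8 J (the counter-clockwise enclosed area).

W_net ≈ -629 J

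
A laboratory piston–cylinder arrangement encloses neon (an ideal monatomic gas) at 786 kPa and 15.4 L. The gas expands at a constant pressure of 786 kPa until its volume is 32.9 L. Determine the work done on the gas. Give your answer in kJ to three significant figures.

W ≈ -13.8 kJ

Isobaric: W = P ΔV.
W = (786 kPa)(32.9 − 15.4 L) = (786)(17.5) = 13755 J.
Work on gas = −W_by = -13755 J.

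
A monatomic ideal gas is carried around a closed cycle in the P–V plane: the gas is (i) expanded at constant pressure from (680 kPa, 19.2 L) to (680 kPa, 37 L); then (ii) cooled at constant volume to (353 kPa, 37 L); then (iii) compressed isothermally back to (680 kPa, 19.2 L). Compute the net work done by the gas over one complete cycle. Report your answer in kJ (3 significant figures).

W_net ≈ 3.54 kJ

Leg (i): W = PΔV = (680)(37 − 19.2) = 12104 J.
Leg (ii): W = 0.
Leg (iii): W = PᵢVᵢ ln(V_f/Vᵢ) = (13061) ln(19.2/37) = -8568 J.
W_net = 12104 − 8568 = 3536 J.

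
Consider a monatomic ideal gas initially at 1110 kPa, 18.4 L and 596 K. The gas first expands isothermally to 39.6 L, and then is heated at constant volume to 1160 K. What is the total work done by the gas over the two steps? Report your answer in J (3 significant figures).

Step 1 (isothermal): W = P₁V₁ ln(V₂/V₁) = (20424) ln(39.6/18.4) = 15655 J.
Step 2 (isochoric): W = 0 (constant volume).
W_total = 15655 + 0 = 15655 J.

W_total ≈ 15700 J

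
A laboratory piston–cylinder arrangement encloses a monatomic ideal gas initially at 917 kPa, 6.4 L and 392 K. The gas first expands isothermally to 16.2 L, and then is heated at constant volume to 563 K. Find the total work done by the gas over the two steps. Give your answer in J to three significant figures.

Step 1 (isothermal): W = P₁V₁ ln(V₂/V₁) = (5869) ln(16.2/6.4) = 5450 J.
Step 2 (isochoric): W = 0 (constant volume).
W_total = 5450 + 0 = 5450 J.

W_total ≈ 5450 J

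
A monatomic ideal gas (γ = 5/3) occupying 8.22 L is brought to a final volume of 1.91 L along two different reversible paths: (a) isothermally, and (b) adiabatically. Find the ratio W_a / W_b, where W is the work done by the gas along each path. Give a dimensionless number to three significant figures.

W_a / W_b ≈ 0.591

Path (a) isothermal: W = P₁V₁ ln(V₂/V₁) → W_a/(P₁V₁) = -1.459.
Path (b) adiabatic: W = P₁V₁(1 − (V₁/V₂)^(γ−1))/(γ−1) → W_b/(P₁V₁) = -2.469.
W_a / W_b = -1.459 / -2.469 = 0.5912.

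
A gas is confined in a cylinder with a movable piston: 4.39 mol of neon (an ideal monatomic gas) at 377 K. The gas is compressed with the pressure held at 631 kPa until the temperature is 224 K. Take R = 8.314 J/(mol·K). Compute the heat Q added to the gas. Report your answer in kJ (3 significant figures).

Isobaric: W = nRΔT = (4.39)(8.314)(-153) = -5584 J.
ΔU = nCᵥΔT with Cᵥ = 3R/2: ΔU = (4.39)(12.47)(-153) = -8376 J.
Q = ΔU + W = -8376 − 5584 = -13961 J.

Q ≈ -14.0 kJ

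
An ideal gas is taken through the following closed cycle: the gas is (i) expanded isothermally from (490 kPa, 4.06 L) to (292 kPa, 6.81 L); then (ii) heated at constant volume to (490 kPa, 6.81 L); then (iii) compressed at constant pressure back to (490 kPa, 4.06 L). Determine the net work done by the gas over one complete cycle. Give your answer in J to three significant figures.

Leg (i): W = PᵢVᵢ ln(V_f/Vᵢ) = (1989) ln(6.81/4.06) = 1029 J.
Leg (ii): W = 0.
Leg (iii): W = PΔV = (490)(4.06 − 6.81) = -1348 J.
W_net = 1029 − 1348 = -318.6 J.

W_net ≈ -319 J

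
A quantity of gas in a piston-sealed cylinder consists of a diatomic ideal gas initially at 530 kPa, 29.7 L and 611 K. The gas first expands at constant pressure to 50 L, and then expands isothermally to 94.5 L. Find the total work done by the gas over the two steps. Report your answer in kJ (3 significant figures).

W_total ≈ 27.6 kJ

Step 1 (isobaric): W = PΔV = (530 kPa)(50 − 29.7 L) = 10759 J.
After step 1: P = 530 kPa, V = 50 L, T = 1029 K.
Step 2 (isothermal): W = P₁V₁ ln(V₂/V₁) = (26500) ln(94.5/50) = 16869 J.
W_total = 10759 + 16869 = 27628 J.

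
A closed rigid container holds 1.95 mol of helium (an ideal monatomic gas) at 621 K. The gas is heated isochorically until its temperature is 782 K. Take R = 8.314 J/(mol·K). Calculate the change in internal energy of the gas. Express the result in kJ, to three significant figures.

ΔU ≈ 3.92 kJ

Constant volume ⇒ W = 0, so Q = ΔU = nCᵥΔT with Cᵥ = 3R/2 = 12.47 J/(mol·K).
ΔU = (1.95)(12.47)(782 − 621) = 3915 J.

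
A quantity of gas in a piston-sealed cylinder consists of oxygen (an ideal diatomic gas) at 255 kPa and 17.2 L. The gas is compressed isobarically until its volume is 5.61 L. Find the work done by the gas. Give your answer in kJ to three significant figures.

Isobaric: W = P ΔV.
W = (255 kPa)(5.61 − 17.2 L) = (255)(-11.59) = -2955 J.

W ≈ -2.96 kJ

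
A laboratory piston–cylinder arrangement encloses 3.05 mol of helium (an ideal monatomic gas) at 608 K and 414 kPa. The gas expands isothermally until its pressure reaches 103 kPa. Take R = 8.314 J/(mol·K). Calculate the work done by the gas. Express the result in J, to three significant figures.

W ≈ 21400 J

Isothermal process: W = nRT ln(V₂/V₁) = nRT ln(P₁/P₂).
W = (3.05)(8.314)(608) × ln(414/103)
  = 15417 × ln(4.019) = 15417 × 1.391
W_by_gas = 21448 J.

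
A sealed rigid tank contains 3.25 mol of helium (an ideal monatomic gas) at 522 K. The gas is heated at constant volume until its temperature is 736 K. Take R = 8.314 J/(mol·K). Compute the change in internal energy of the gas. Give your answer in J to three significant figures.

Constant volume ⇒ W = 0, so Q = ΔU = nCᵥΔT with Cᵥ = 3R/2 = 12.47 J/(mol·K).
ΔU = (3.25)(12.47)(736 − 522) = 8674 J.

ΔU ≈ 8670 J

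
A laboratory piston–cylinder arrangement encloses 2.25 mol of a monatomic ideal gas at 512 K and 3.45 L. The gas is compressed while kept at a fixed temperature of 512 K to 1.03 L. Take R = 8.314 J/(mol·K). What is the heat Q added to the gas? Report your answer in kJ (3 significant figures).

Isothermal ⇒ ΔU = 0, so Q = W = nRT ln(V₂/V₁).
Q = (2.25)(8.314)(512) ln(1.03/3.45) = 9578 × -1.209 = -11578 J.

Q ≈ -11.6 kJ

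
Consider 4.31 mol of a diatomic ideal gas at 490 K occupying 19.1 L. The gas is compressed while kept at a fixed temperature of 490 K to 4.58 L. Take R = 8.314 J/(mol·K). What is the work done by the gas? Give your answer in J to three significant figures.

W ≈ -25100 J

Isothermal: W = nRT ln(V₂/V₁).
W = (4.31)(8.314)(490) × ln(4.58/19.1)
  = 17558 × -1.428
W_by_gas = -25073 J.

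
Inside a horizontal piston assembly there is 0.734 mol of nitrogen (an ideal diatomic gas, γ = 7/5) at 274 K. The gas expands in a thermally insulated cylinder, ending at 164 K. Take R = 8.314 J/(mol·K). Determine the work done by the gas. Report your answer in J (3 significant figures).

W ≈ 1680 J

Adiabatic ⇒ Q = 0, so W_by = −ΔU = nCᵥ(T₁ − T₂).
Cᵥ = 5R/2 = 20.79 J/(mol·K).
W = (0.734)(20.79)(274 − 164) = 1678 J.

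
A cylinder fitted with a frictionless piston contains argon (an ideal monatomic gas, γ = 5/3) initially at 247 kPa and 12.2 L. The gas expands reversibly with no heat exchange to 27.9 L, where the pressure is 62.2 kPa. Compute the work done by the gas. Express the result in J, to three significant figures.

Adiabatic: W = (P₁V₁ − P₂V₂)/(γ − 1) with γ = 5/3.
P₁V₁ = 3013 J, P₂V₂ = 1735 J.
W = (3013 − 1735) / 0.6667 = 1917 J.

W ≈ 1920 J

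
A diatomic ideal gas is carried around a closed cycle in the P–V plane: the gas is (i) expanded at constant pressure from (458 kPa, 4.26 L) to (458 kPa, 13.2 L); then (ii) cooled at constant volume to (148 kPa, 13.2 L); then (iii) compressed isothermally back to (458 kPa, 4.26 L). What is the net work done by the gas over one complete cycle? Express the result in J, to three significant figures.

W_net ≈ 1890 J

Leg (i): W = PΔV = (458)(13.2 − 4.26) = 4095 J.
Leg (ii): W = 0.
Leg (iii): W = PᵢVᵢ ln(V_f/Vᵢ) = (1954) ln(4.26/13.2) = -2209 J.
W_net = 4095 − 2209 = 1885 J.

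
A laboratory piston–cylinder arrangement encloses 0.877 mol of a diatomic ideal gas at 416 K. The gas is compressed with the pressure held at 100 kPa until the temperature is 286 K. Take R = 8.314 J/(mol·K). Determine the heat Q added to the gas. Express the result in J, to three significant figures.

Isobaric: W = nRΔT = (0.877)(8.314)(-130) = -947.9 J.
ΔU = nCᵥΔT with Cᵥ = 5R/2: ΔU = (0.877)(20.79)(-130) = -2370 J.
Q = ΔU + W = -2370 − 947.9 = -3318 J.

Q ≈ -3320 J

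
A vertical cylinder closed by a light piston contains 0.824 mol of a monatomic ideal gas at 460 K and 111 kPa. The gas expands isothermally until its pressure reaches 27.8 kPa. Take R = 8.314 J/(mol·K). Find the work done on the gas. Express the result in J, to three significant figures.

W ≈ -4360 J

Isothermal process: W = nRT ln(V₂/V₁) = nRT ln(P₁/P₂).
W = (0.824)(8.314)(460) × ln(111/27.8)
  = 3151 × ln(3.993) = 3151 × 1.384
W_by_gas = 4363 J; work on gas = −W_by = -4363 J.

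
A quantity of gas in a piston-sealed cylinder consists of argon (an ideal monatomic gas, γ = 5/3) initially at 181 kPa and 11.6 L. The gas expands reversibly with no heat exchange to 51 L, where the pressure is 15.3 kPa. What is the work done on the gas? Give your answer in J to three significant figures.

Adiabatic: W = (P₁V₁ − P₂V₂)/(γ − 1) with γ = 5/3.
P₁V₁ = 2100 J, P₂V₂ = 780.3 J.
W = (2100 − 780.3) / 0.6667 = 1979 J.
Work on gas = −W_by = -1979 J.

W ≈ -1980 J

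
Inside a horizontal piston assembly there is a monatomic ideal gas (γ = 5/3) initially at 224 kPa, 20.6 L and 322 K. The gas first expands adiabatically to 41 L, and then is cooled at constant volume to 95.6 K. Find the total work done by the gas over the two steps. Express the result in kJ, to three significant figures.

Step 1 (adiabatic): W = (P₁V₁ − P₂V₂)/(γ−1) = (4614 − 2916)/0.667 = 2547 J.
Step 2 (isochoric): W = 0 (constant volume).
W_total = 2547 + 0 = 2547 J.

W_total ≈ 2.55 kJ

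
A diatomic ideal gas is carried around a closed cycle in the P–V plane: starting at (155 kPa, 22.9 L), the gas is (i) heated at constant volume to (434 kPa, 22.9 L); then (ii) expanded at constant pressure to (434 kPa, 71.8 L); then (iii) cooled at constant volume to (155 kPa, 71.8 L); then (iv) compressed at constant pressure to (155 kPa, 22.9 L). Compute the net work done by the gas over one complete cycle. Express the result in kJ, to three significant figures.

Constant-volume legs do no work.
W(ii) = (434)(71.8 − 22.9) = 21223 J; W(iv) = (155)(22.9 − 71.8) = -7580 J.
W_net = 21223 − 7580 = 13643 J (the clockwise enclosed area).

W_net ≈ 13.6 kJ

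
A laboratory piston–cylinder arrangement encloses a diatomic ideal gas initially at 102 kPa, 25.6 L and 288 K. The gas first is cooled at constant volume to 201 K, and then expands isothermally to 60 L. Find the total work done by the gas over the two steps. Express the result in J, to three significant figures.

W_total ≈ 1550 J

Step 1 (isochoric): W = 0 (constant volume).
After step 1: P = 71.19 kPa (V unchanged).
Step 2 (isothermal): W = P₁V₁ ln(V₂/V₁) = (1822) ln(60/25.6) = 1552 J.
W_total = 0 + 1552 = 1552 J.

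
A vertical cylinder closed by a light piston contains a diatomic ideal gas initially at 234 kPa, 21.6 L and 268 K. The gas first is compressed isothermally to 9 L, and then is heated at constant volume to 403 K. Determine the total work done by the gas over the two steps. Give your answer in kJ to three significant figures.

Step 1 (isothermal): W = P₁V₁ ln(V₂/V₁) = (5054) ln(9/21.6) = -4425 J.
Step 2 (isochoric): W = 0 (constant volume).
W_total = -4425 + 0 = -4425 J.

W_total ≈ -4.42 kJ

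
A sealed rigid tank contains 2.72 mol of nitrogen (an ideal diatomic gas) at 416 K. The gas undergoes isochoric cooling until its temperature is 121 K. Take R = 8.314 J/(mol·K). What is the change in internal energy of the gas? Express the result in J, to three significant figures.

ΔU ≈ -16700 J

Constant volume ⇒ W = 0, so Q = ΔU = nCᵥΔT with Cᵥ = 5R/2 = 20.79 J/(mol·K).
ΔU = (2.72)(20.79)(121 − 416) = -16678 J.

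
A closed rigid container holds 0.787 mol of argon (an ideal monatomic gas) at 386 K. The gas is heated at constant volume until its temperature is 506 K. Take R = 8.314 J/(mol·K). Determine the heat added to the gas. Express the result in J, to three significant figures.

Constant volume ⇒ W = 0, so Q = ΔU = nCᵥΔT with Cᵥ = 3R/2 = 12.47 J/(mol·K).
ΔU = (0.787)(12.47)(506 − 386) = 1178 J.

Q ≈ 1180 J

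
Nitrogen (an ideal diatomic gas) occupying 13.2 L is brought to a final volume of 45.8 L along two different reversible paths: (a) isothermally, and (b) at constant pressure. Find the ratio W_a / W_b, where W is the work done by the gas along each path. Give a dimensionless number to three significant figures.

W_a / W_b ≈ 0.504

Path (a) isothermal: W = P₁V₁ ln(V₂/V₁) → W_a/(P₁V₁) = 1.244.
Path (b) isobaric: W = P₁(V₂ − V₁) → W_b/(P₁V₁) = 2.47.
W_a / W_b = 1.244 / 2.47 = 0.5037.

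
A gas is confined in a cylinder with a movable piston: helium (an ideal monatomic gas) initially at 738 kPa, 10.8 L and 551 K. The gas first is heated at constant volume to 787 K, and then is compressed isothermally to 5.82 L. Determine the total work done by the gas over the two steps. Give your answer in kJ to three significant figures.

Step 1 (isochoric): W = 0 (constant volume).
After step 1: P = 1054 kPa (V unchanged).
Step 2 (isothermal): W = P₁V₁ ln(V₂/V₁) = (11384) ln(5.82/10.8) = -7038 J.
W_total = 0 − 7038 = -7038 J.

W_total ≈ -7.04 kJ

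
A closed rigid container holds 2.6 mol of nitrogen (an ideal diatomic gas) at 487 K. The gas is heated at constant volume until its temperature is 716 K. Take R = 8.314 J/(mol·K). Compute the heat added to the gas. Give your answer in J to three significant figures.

Constant volume ⇒ W = 0, so Q = ΔU = nCᵥΔT with Cᵥ = 5R/2 = 20.79 J/(mol·K).
ΔU = (2.6)(20.79)(716 − 487) = 12375 J.

Q ≈ 12400 J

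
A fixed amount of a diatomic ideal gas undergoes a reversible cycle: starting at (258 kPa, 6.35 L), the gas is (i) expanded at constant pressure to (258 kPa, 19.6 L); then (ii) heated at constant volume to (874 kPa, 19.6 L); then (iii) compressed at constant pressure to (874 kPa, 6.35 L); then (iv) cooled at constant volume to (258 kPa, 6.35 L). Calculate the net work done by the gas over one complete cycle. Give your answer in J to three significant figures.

Constant-volume legs do no work.
W(i) = (258)(19.6 − 6.35) = 3419 J; W(iii) = (874)(6.35 − 19.6) = -11581 J.
W_net = 3419 − 11581 = -8162 J (the counter-clockwise enclosed area).

W_net ≈ -8160 J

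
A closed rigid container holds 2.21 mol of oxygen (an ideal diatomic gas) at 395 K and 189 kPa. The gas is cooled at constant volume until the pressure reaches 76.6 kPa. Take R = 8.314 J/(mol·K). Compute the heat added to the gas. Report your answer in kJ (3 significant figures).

Constant volume ⇒ W = 0, so Q = ΔU = nCᵥΔT with Cᵥ = 5R/2 = 20.79 J/(mol·K).
At constant V, T₂/T₁ = P₂/P₁ ⇒ ΔT = T₁(P₂/P₁ − 1) = 395·(76.6/189 − 1) = -234.9 K.
ΔU = (2.21)(20.79)(-234.9) = -10791 J.

Q ≈ -10.8 kJ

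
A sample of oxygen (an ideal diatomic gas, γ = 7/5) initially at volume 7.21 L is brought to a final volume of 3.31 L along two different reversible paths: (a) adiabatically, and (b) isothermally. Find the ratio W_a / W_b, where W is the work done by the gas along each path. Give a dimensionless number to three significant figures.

Path (a) adiabatic: W = P₁V₁(1 − (V₁/V₂)^(γ−1))/(γ−1) → W_a/(P₁V₁) = -0.9134.
Path (b) isothermal: W = P₁V₁ ln(V₂/V₁) → W_b/(P₁V₁) = -0.7785.
W_a / W_b = -0.9134 / -0.7785 = 1.173.

W_a / W_b ≈ 1.17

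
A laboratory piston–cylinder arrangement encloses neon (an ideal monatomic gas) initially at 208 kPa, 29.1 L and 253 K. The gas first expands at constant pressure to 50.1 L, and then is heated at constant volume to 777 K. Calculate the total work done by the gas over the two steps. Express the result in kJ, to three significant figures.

Step 1 (isobaric): W = PΔV = (208 kPa)(50.1 − 29.1 L) = 4368 J.
Step 2 (isochoric): W = 0 (constant volume).
W_total = 4368 + 0 = 4368 J.

W_total ≈ 4.37 kJ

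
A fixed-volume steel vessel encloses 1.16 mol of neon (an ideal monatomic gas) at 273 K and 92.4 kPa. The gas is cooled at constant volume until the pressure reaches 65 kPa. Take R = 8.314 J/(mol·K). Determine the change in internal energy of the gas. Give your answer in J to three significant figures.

ΔU ≈ -1170 J

Constant volume ⇒ W = 0, so Q = ΔU = nCᵥΔT with Cᵥ = 3R/2 = 12.47 J/(mol·K).
At constant V, T₂/T₁ = P₂/P₁ ⇒ ΔT = T₁(P₂/P₁ − 1) = 273·(65/92.4 − 1) = -80.95 K.
ΔU = (1.16)(12.47)(-80.95) = -1171 J.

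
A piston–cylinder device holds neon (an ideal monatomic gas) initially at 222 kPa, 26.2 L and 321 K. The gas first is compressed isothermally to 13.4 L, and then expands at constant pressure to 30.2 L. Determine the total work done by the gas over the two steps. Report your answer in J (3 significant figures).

W_total ≈ 3390 J

Step 1 (isothermal): W = P₁V₁ ln(V₂/V₁) = (5816) ln(13.4/26.2) = -3900 J.
After step 1: P = 434.1 kPa, V = 13.4 L, T = 321 K.
Step 2 (isobaric): W = PΔV = (434.1 kPa)(30.2 − 13.4 L) = 7292 J.
W_total = -3900 + 7292 = 3392 J.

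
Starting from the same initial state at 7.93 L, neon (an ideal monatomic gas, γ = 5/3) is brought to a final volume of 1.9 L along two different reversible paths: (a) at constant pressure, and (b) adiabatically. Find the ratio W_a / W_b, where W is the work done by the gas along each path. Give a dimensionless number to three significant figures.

Path (a) isobaric: W = P₁(V₂ − V₁) → W_a/(P₁V₁) = -0.7604.
Path (b) adiabatic: W = P₁V₁(1 − (V₁/V₂)^(γ−1))/(γ−1) → W_b/(P₁V₁) = -2.388.
W_a / W_b = -0.7604 / -2.388 = 0.3184.

W_a / W_b ≈ 0.318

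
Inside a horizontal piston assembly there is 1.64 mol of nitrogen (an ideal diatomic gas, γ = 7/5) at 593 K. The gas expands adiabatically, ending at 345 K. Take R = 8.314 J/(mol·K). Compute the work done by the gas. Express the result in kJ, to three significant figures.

W ≈ 8.45 kJ

Adiabatic ⇒ Q = 0, so W_by = −ΔU = nCᵥ(T₁ − T₂).
Cᵥ = 5R/2 = 20.79 J/(mol·K).
W = (1.64)(20.79)(593 − 345) = 8454 J.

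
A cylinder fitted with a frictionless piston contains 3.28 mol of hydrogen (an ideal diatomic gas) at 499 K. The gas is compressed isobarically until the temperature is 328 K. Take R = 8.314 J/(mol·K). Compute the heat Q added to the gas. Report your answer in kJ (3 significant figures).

Isobaric: W = nRΔT = (3.28)(8.314)(-171) = -4663 J.
ΔU = nCᵥΔT with Cᵥ = 5R/2: ΔU = (3.28)(20.79)(-171) = -11658 J.
Q = ΔU + W = -11658 − 4663 = -16321 J.

Q ≈ -16.3 kJ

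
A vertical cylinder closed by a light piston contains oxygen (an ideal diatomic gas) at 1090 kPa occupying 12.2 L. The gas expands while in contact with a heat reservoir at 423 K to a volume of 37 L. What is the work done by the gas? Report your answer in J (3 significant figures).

Isothermal: W = nRT ln(V₂/V₁) = P₁V₁ ln(V₂/V₁).
P₁V₁ = (1090 kPa)(12.2 L) = 13298 J.
W = 13298 × ln(37/12.2) = 13298 × 1.109
W_by_gas = 14754 J.

W ≈ 14800 J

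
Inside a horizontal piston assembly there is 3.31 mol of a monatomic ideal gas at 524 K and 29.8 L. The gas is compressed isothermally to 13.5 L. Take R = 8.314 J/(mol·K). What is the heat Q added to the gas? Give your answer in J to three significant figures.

Isothermal ⇒ ΔU = 0, so Q = W = nRT ln(V₂/V₁).
Q = (3.31)(8.314)(524) ln(13.5/29.8) = 14420 × -0.7918 = -11418 J.

Q ≈ -11400 J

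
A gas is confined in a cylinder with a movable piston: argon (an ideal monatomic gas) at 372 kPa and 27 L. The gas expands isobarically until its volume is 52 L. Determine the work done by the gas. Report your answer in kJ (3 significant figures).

Isobaric: W = P ΔV.
W = (372 kPa)(52 − 27 L) = (372)(25) = 9300 J.

W ≈ 9.30 kJ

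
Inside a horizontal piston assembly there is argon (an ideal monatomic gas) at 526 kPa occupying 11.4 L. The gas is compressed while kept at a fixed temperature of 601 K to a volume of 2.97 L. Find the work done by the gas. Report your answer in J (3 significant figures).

Isothermal: W = nRT ln(V₂/V₁) = P₁V₁ ln(V₂/V₁).
P₁V₁ = (526 kPa)(11.4 L) = 5996 J.
W = 5996 × ln(2.97/11.4) = 5996 × -1.345
W_by_gas = -8065 J.

W ≈ -8070 J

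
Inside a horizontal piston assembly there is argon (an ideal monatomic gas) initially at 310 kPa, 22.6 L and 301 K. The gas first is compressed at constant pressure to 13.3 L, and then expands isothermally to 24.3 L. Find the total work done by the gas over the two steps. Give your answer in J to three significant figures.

W_total ≈ -398 J

Step 1 (isobaric): W = PΔV = (310 kPa)(13.3 − 22.6 L) = -2883 J.
After step 1: P = 310 kPa, V = 13.3 L, T = 177.1 K.
Step 2 (isothermal): W = P₁V₁ ln(V₂/V₁) = (4123) ln(24.3/13.3) = 2485 J.
W_total = -2883 + 2485 = -398 J.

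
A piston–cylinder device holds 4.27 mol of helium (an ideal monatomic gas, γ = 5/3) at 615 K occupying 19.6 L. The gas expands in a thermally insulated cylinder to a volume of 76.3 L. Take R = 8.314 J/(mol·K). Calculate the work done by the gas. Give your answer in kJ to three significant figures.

W ≈ 19.5 kJ

Adiabatic: TV^(γ−1) = const with γ = 5/3.
T₂ = T₁ (V₁/V₂)^(γ−1) = 615 × (19.6/76.3)^0.667 = 615 × 0.4041 = 248.5 K.
W_by = nCᵥ(T₁ − T₂) = (4.27)(12.47)(615 − 248.5) = 19515 J.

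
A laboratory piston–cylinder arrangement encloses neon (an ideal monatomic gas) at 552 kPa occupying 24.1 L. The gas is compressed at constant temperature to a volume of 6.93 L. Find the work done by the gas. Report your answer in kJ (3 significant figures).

Isothermal: W = nRT ln(V₂/V₁) = P₁V₁ ln(V₂/V₁).
P₁V₁ = (552 kPa)(24.1 L) = 13303 J.
W = 13303 × ln(6.93/24.1) = 13303 × -1.246
W_by_gas = -16580 J.

W ≈ -16.6 kJ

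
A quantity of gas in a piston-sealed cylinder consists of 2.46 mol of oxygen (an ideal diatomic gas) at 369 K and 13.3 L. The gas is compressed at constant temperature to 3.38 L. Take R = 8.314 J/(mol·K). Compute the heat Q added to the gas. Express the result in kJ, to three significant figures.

Isothermal ⇒ ΔU = 0, so Q = W = nRT ln(V₂/V₁).
Q = (2.46)(8.314)(369) ln(3.38/13.3) = 7547 × -1.37 = -10338 J.

Q ≈ -10.3 kJ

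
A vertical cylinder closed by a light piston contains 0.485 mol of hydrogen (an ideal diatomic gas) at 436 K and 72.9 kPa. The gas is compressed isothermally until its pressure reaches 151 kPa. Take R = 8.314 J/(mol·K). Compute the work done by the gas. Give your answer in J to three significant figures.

Isothermal process: W = nRT ln(V₂/V₁) = nRT ln(P₁/P₂).
W = (0.485)(8.314)(436) × ln(72.9/151)
  = 1758 × ln(0.4828) = 1758 × -0.7282
W_by_gas = -1280 J.

W ≈ -1280 J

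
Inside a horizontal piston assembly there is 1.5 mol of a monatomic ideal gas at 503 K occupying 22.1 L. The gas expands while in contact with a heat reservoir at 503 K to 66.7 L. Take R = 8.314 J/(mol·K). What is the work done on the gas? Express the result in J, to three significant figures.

Isothermal: W = nRT ln(V₂/V₁).
W = (1.5)(8.314)(503) × ln(66.7/22.1)
  = 6273 × 1.105
W_by_gas = 6929 J; work on gas = −W_by = -6929 J.

W ≈ -6930 J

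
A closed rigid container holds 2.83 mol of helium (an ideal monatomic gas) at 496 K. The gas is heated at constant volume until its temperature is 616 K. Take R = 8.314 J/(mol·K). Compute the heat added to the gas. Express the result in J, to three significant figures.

Constant volume ⇒ W = 0, so Q = ΔU = nCᵥΔT with Cᵥ = 3R/2 = 12.47 J/(mol·K).
ΔU = (2.83)(12.47)(616 − 496) = 4235 J.

Q ≈ 4240 J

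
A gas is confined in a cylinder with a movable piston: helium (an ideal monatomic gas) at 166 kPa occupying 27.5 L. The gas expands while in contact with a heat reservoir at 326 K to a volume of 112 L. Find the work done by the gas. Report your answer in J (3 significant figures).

Isothermal: W = nRT ln(V₂/V₁) = P₁V₁ ln(V₂/V₁).
P₁V₁ = (166 kPa)(27.5 L) = 4565 J.
W = 4565 × ln(112/27.5) = 4565 × 1.404
W_by_gas = 6411 J.

W ≈ 6410 J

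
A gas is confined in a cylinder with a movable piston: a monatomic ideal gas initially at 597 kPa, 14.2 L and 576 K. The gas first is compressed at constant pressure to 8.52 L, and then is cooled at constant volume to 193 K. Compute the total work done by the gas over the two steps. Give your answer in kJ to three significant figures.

Step 1 (isobaric): W = PΔV = (597 kPa)(8.52 − 14.2 L) = -3391 J.
Step 2 (isochoric): W = 0 (constant volume).
W_total = -3391 + 0 = -3391 J.

W_total ≈ -3.39 kJ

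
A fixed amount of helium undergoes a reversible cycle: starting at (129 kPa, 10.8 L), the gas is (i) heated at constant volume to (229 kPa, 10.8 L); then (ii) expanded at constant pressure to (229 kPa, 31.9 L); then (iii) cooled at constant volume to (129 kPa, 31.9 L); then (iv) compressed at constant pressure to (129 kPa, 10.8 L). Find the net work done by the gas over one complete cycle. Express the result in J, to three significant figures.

W_net ≈ 2110 J

Constant-volume legs do no work.
W(ii) = (229)(31.9 − 10.8) = 4832 J; W(iv) = (129)(10.8 − 31.9) = -2722 J.
W_net = 4832 − 2722 = 2110 J (the clockwise enclosed area).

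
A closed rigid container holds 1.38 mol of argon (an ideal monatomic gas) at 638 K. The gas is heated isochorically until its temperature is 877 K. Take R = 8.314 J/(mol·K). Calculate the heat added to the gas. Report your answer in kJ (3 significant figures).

Q ≈ 4.11 kJ

Constant volume ⇒ W = 0, so Q = ΔU = nCᵥΔT with Cᵥ = 3R/2 = 12.47 J/(mol·K).
ΔU = (1.38)(12.47)(877 − 638) = 4113 J.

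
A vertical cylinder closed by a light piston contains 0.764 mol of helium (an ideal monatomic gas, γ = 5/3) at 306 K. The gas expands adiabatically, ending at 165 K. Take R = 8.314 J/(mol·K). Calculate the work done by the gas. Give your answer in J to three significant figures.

W ≈ 1340 J

Adiabatic ⇒ Q = 0, so W_by = −ΔU = nCᵥ(T₁ − T₂).
Cᵥ = 3R/2 = 12.47 J/(mol·K).
W = (0.764)(12.47)(306 − 165) = 1343 J.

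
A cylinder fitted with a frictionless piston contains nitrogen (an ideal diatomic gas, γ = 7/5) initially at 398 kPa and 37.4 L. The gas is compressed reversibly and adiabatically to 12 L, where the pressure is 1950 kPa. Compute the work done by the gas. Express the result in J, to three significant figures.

Adiabatic: W = (P₁V₁ − P₂V₂)/(γ − 1) with γ = 7/5.
P₁V₁ = 14885 J, P₂V₂ = 23400 J.
W = (14885 − 23400) / 0.4 = -21287 J.

W ≈ -21300 J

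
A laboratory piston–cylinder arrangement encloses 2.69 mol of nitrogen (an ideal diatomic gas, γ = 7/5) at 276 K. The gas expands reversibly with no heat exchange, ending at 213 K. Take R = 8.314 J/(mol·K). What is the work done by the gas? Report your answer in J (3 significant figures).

Adiabatic ⇒ Q = 0, so W_by = −ΔU = nCᵥ(T₁ − T₂).
Cᵥ = 5R/2 = 20.79 J/(mol·K).
W = (2.69)(20.79)(276 − 213) = 3522 J.

W ≈ 3520 J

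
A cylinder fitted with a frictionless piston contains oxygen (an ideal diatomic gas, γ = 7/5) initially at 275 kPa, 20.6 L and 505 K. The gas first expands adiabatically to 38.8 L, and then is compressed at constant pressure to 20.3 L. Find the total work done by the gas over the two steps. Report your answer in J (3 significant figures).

W_total ≈ 1070 J

Step 1 (adiabatic): W = (P₁V₁ − P₂V₂)/(γ−1) = (5665 − 4398)/0.4 = 3169 J.
After step 1: P = 113.3 kPa, V = 38.8 L, T = 392 K.
Step 2 (isobaric): W = PΔV = (113.3 kPa)(20.3 − 38.8 L) = -2097 J.
W_total = 3169 − 2097 = 1072 J.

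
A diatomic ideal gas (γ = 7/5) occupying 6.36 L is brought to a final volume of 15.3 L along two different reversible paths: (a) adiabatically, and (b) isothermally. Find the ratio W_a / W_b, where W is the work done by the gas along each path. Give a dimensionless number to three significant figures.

W_a / W_b ≈ 0.843

Path (a) adiabatic: W = P₁V₁(1 − (V₁/V₂)^(γ−1))/(γ−1) → W_a/(P₁V₁) = 0.7403.
Path (b) isothermal: W = P₁V₁ ln(V₂/V₁) → W_b/(P₁V₁) = 0.8778.
W_a / W_b = 0.7403 / 0.8778 = 0.8433.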